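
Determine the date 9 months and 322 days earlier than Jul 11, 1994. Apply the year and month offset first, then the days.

Going back 9 months and 322 days from July 11, 1994: first the month/year part, then the days.
month 7 − 9 = -2, which is month 10 of year 1993 → October 1993.
Day 11 is valid in October, giving October 11, 1993.
Now subtract 322 days from October 11, 1993.
Going back 11 days from October 11, 1993 reaches the end of the previous month; 322 − 11 = 311 left.
September 1993 has 30 days: 311 − 30 = 281 left.
August 1993 has 31 days: 281 − 31 = 250 left.
July 1993 has 31 days: 250 − 31 = 219 left.
June 1993 has 30 days: 219 − 30 = 189 left.
May 1993 has 31 days: 189 − 31 = 158 left.
April 1993 has 30 days: 158 − 30 = 128 left.
March 1993 has 31 days: 128 − 31 = 97 left.
February 1993 has 28 days (1993 is not a leap year): 97 − 28 = 69 left.
January 1993 has 31 days: 69 − 31 = 38 left.
December 1992 has 31 days: 38 − 31 = 7 left.
November 1992 has 30 days; 30 − 7 = 23 → November 23, 1992.

November 23, 1992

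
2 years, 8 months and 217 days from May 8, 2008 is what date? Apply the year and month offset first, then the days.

August 13, 2011

Counting forward 2 years, 8 months and 217 days from May 8, 2008: first the month/year part, then the days.
+2 years → 2010; month 5 + 8 = 13, which is month 1 of year 2011 → January 2011.
Day 8 is valid in January, giving January 8, 2011.
Now add 217 days from January 8, 2011.
January has 31 days, so 31 − 8 = 23 days remain after January 8, 2011; 217 − 23 = 194 left.
February 2011 has 28 days (2011 is not a leap year): 194 − 28 = 166 left.
March 2011 has 31 days: 166 − 31 = 135 left.
April 2011 has 30 days: 135 − 30 = 105 left.
May 2011 has 31 days: 105 − 31 = 74 left.
June 2011 has 30 days: 74 − 30 = 44 left.
July 2011 has 31 days: 44 − 31 = 13 left.
13 days into August 2011 → August 13, 2011.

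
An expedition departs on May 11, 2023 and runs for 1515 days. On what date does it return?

July 4, 2027

Adding 1515 days from May 11, 2023.
May has 31 days, so 31 − 11 = 20 days remain after May 11, 2023; 1515 − 20 = 1495 left.
June 2023 has 30 days: 1495 − 30 = 1465 left.
July 2023 has 31 days: 1465 − 31 = 1434 left.
August 2023 has 31 days: 1434 − 31 = 1403 left.
September 2023 has 30 days: 1403 − 30 = 1373 left.
October 2023 has 31 days: 1373 − 31 = 1342 left.
November 2023 has 30 days: 1342 − 30 = 1312 left.
December 2023 has 31 days: 1312 − 31 = 1281 left.
January 2024 has 31 days: 1281 − 31 = 1250 left.
February 2024 has 29 days (2024 is a leap year): 1250 − 29 = 1221 left.
March 2024 has 31 days: 1221 − 31 = 1190 left.
April 2024 has 30 days: 1190 − 30 = 1160 left.
May 2024 has 31 days: 1160 − 31 = 1129 left.
June 2024 has 30 days: 1129 − 30 = 1099 left.
July 2024 has 31 days: 1099 − 31 = 1068 left.
August 2024 has 31 days: 1068 − 31 = 1037 left.
September 2024 has 30 days: 1037 − 30 = 1007 left.
October 2024 has 31 days: 1007 − 31 = 976 left.
November 2024 has 30 days: 976 − 30 = 946 left.
December 2024 has 31 days: 946 − 31 = 915 left.
January 2025 has 31 days: 915 − 31 = 884 left.
February 2025 has 28 days (2025 is not a leap year): 884 − 28 = 856 left.
March 2025 has 31 days: 856 − 31 = 825 left.
April 2025 has 30 days: 825 − 30 = 795 left.
May 2025 has 31 days: 795 − 31 = 764 left.
June 2025 has 30 days: 764 − 30 = 734 left.
July 2025 has 31 days: 734 − 31 = 703 left.
August 2025 has 31 days: 703 − 31 = 672 left.
September 2025 has 30 days: 672 − 30 = 642 left.
October 2025 has 31 days: 642 − 31 = 611 left.
November 2025 has 30 days: 611 − 30 = 581 left.
December 2025 has 31 days: 581 − 31 = 550 left.
January 2026 has 31 days: 550 − 31 = 519 left.
February 2026 has 28 days (2026 is not a leap year): 519 − 28 = 491 left.
March 2026 has 31 days: 491 − 31 = 460 left.
April 2026 has 30 days: 460 − 30 = 430 left.
May 2026 has 31 days: 430 − 31 = 399 left.
June 2026 has 30 days: 399 − 30 = 369 left.
July 2026 has 31 days: 369 − 31 = 338 left.
August 2026 has 31 days: 338 − 31 = 307 left.
September 2026 has 30 days: 307 − 30 = 277 left.
October 2026 has 31 days: 277 − 31 = 246 left.
November 2026 has 30 days: 246 − 30 = 216 left.
December 2026 has 31 days: 216 − 31 = 185 left.
January 2027 has 31 days: 185 − 31 = 154 left.
February 2027 has 28 days (2027 is not a leap year): 154 − 28 = 126 left.
March 2027 has 31 days: 126 − 31 = 95 left.
April 2027 has 30 days: 95 − 30 = 65 left.
May 2027 has 31 days: 65 − 31 = 34 left.
June 2027 has 30 days: 34 − 30 = 4 left.
4 days into July 2027 → July 4, 2027.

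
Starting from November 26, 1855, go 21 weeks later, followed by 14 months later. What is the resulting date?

June 21, 1857

Advancing 21 weeks (= 147 days) from November 26, 1855:
November has 30 days, so 30 − 26 = 4 days remain after November 26, 1855; 147 − 4 = 143 left.
December 1855 has 31 days: 143 − 31 = 112 left.
January 1856 has 31 days: 112 − 31 = 81 left.
February 1856 has 29 days (1856 is a leap year): 81 − 29 = 52 left.
March 1856 has 31 days: 52 − 31 = 21 left.
21 days into April 1856 → April 21, 1856.
Advancing 14 months from April 21, 1856:
month 4 + 14 = 18, which is month 6 of year 1857 → June 1857.
Day 21 is valid in June, giving June 21, 1857.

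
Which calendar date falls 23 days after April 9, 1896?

Advancing 23 days from April 9, 1896.
April has 30 days, so 30 − 9 = 21 days remain after April 9, 1896; 23 − 21 = 2 left.
2 days into May 1896 → May 2, 1896.

May 2, 1896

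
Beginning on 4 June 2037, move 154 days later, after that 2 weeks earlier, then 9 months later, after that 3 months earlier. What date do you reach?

Counting forward 154 days from June 4, 2037:
June has 30 days, so 30 − 4 = 26 days remain after June 4, 2037; 154 − 26 = 128 left.
July 2037 has 31 days: 128 − 31 = 97 left.
August 2037 has 31 days: 97 − 31 = 66 left.
September 2037 has 30 days: 66 − 30 = 36 left.
October 2037 has 31 days: 36 − 31 = 5 left.
5 days into November 2037 → November 5, 2037.
Counting back 2 weeks (= 14 days) from November 5, 2037:
Going back 5 days from November 5, 2037 reaches the end of the previous month; 14 − 5 = 9 left.
October 2037 has 31 days; 31 − 9 = 22 → October 22, 2037.
Advancing 9 months from October 22, 2037:
month 10 + 9 = 19, which is month 7 of year 2038 → July 2038.
Day 22 is valid in July, giving July 22, 2038.
Subtracting 3 months from July 22, 2038:
month 7 − 3 = 4 → April 2038.
Day 22 is valid in April, giving April 22, 2038.

April 22, 2038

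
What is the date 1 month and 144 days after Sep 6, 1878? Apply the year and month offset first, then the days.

February 27, 1879

Advancing 1 month and 144 days from September 6, 1878: first the month/year part, then the days.
month 9 + 1 = 10 → October 1878.
Day 6 is valid in October, giving October 6, 1878.
Now add 144 days from October 6, 1878.
October has 31 days, so 31 − 6 = 25 days remain after October 6, 1878; 144 − 25 = 119 left.
November 1878 has 30 days: 119 − 30 = 89 left.
December 1878 has 31 days: 89 − 31 = 58 left.
January 1879 has 31 days: 58 − 31 = 27 left.
27 days into February 1879 → February 27, 1879.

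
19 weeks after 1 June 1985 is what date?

October 12, 1985

Advancing 19 weeks = 133 days from June 1, 1985.
June has 30 days, so 30 − 1 = 29 days remain after June 1, 1985; 133 − 29 = 104 left.
July 1985 has 31 days: 104 − 31 = 73 left.
August 1985 has 31 days: 73 − 31 = 42 left.
September 1985 has 30 days: 42 − 30 = 12 left.
12 days into October 1985 → October 12, 1985.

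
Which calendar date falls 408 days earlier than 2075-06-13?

Going back 408 days from June 13, 2075.
Going back 13 days from June 13, 2075 reaches the end of the previous month; 408 − 13 = 395 left.
May 2075 has 31 days: 395 − 31 = 364 left.
April 2075 has 30 days: 364 − 30 = 334 left.
March 2075 has 31 days: 334 − 31 = 303 left.
February 2075 has 28 days (2075 is not a leap year): 303 − 28 = 275 left.
January 2075 has 31 days: 275 − 31 = 244 left.
December 2074 has 31 days: 244 − 31 = 213 left.
November 2074 has 30 days: 213 − 30 = 183 left.
October 2074 has 31 days: 183 − 31 = 152 left.
September 2074 has 30 days: 152 − 30 = 122 left.
August 2074 has 31 days: 122 − 31 = 91 left.
July 2074 has 31 days: 91 − 31 = 60 left.
June 2074 has 30 days: 60 − 30 = 30 left.
May 2074 has 31 days; 31 − 30 = 1 → May 1, 2074.

May 1, 2074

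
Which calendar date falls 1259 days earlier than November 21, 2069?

Going back 1259 days from November 21, 2069.
Going back 21 days from November 21, 2069 reaches the end of the previous month; 1259 − 21 = 1238 left.
October 2069 has 31 days: 1238 − 31 = 1207 left.
September 2069 has 30 days: 1207 − 30 = 1177 left.
August 2069 has 31 days: 1177 − 31 = 1146 left.
July 2069 has 31 days: 1146 − 31 = 1115 left.
June 2069 has 30 days: 1115 − 30 = 1085 left.
May 2069 has 31 days: 1085 − 31 = 1054 left.
April 2069 has 30 days: 1054 − 30 = 1024 left.
March 2069 has 31 days: 1024 − 31 = 993 left.
February 2069 has 28 days (2069 is not a leap year): 993 − 28 = 965 left.
January 2069 has 31 days: 965 − 31 = 934 left.
December 2068 has 31 days: 934 − 31 = 903 left.
November 2068 has 30 days: 903 − 30 = 873 left.
October 2068 has 31 days: 873 − 31 = 842 left.
September 2068 has 30 days: 842 − 30 = 812 left.
August 2068 has 31 days: 812 − 31 = 781 left.
July 2068 has 31 days: 781 − 31 = 750 left.
June 2068 has 30 days: 750 − 30 = 720 left.
May 2068 has 31 days: 720 − 31 = 689 left.
April 2068 has 30 days: 689 − 30 = 659 left.
March 2068 has 31 days: 659 − 31 = 628 left.
February 2068 has 29 days (2068 is a leap year): 628 − 29 = 599 left.
January 2068 has 31 days: 599 − 31 = 568 left.
December 2067 has 31 days: 568 − 31 = 537 left.
November 2067 has 30 days: 537 − 30 = 507 left.
October 2067 has 31 days: 507 − 31 = 476 left.
September 2067 has 30 days: 476 − 30 = 446 left.
August 2067 has 31 days: 446 − 31 = 415 left.
July 2067 has 31 days: 415 − 31 = 384 left.
June 2067 has 30 days: 384 − 30 = 354 left.
May 2067 has 31 days: 354 − 31 = 323 left.
April 2067 has 30 days: 323 − 30 = 293 left.
March 2067 has 31 days: 293 − 31 = 262 left.
February 2067 has 28 days (2067 is not a leap year): 262 − 28 = 234 left.
January 2067 has 31 days: 234 − 31 = 203 left.
December 2066 has 31 days: 203 − 31 = 172 left.
November 2066 has 30 days: 172 − 30 = 142 left.
October 2066 has 31 days: 142 − 31 = 111 left.
September 2066 has 30 days: 111 − 30 = 81 left.
August 2066 has 31 days: 81 − 31 = 50 left.
July 2066 has 31 days: 50 − 31 = 19 left.
June 2066 has 30 days; 30 − 19 = 11 → June 11, 2066.

June 11, 2066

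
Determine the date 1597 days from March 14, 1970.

July 28, 1974

Counting forward 1597 days from March 14, 1970.
March has 31 days, so 31 − 14 = 17 days remain after March 14, 1970; 1597 − 17 = 1580 left.
April 1970 has 30 days: 1580 − 30 = 1550 left.
May 1970 has 31 days: 1550 − 31 = 1519 left.
June 1970 has 30 days: 1519 − 30 = 1489 left.
July 1970 has 31 days: 1489 − 31 = 1458 left.
August 1970 has 31 days: 1458 − 31 = 1427 left.
September 1970 has 30 days: 1427 − 30 = 1397 left.
October 1970 has 31 days: 1397 − 31 = 1366 left.
November 1970 has 30 days: 1366 − 30 = 1336 left.
December 1970 has 31 days: 1336 − 31 = 1305 left.
January 1971 has 31 days: 1305 − 31 = 1274 left.
February 1971 has 28 days (1971 is not a leap year): 1274 − 28 = 1246 left.
March 1971 has 31 days: 1246 − 31 = 1215 left.
April 1971 has 30 days: 1215 − 30 = 1185 left.
May 1971 has 31 days: 1185 − 31 = 1154 left.
June 1971 has 30 days: 1154 − 30 = 1124 left.
July 1971 has 31 days: 1124 − 31 = 1093 left.
August 1971 has 31 days: 1093 − 31 = 1062 left.
September 1971 has 30 days: 1062 − 30 = 1032 left.
October 1971 has 31 days: 1032 − 31 = 1001 left.
November 1971 has 30 days: 1001 − 30 = 971 left.
December 1971 has 31 days: 971 − 31 = 940 left.
January 1972 has 31 days: 940 − 31 = 909 left.
February 1972 has 29 days (1972 is a leap year): 909 − 29 = 880 left.
March 1972 has 31 days: 880 − 31 = 849 left.
April 1972 has 30 days: 849 − 30 = 819 left.
May 1972 has 31 days: 819 − 31 = 788 left.
June 1972 has 30 days: 788 − 30 = 758 left.
July 1972 has 31 days: 758 − 31 = 727 left.
August 1972 has 31 days: 727 − 31 = 696 left.
September 1972 has 30 days: 696 − 30 = 666 left.
October 1972 has 31 days: 666 − 31 = 635 left.
November 1972 has 30 days: 635 − 30 = 605 left.
December 1972 has 31 days: 605 − 31 = 574 left.
January 1973 has 31 days: 574 − 31 = 543 left.
February 1973 has 28 days (1973 is not a leap year): 543 − 28 = 515 left.
March 1973 has 31 days: 515 − 31 = 484 left.
April 1973 has 30 days: 484 − 30 = 454 left.
May 1973 has 31 days: 454 − 31 = 423 left.
June 1973 has 30 days: 423 − 30 = 393 left.
July 1973 has 31 days: 393 − 31 = 362 left.
August 1973 has 31 days: 362 − 31 = 331 left.
September 1973 has 30 days: 331 − 30 = 301 left.
October 1973 has 31 days: 301 − 31 = 270 left.
November 1973 has 30 days: 270 − 30 = 240 left.
December 1973 has 31 days: 240 − 31 = 209 left.
January 1974 has 31 days: 209 − 31 = 178 left.
February 1974 has 28 days (1974 is not a leap year): 178 − 28 = 150 left.
March 1974 has 31 days: 150 − 31 = 119 left.
April 1974 has 30 days: 119 − 30 = 89 left.
May 1974 has 31 days: 89 − 31 = 58 left.
June 1974 has 30 days: 58 − 30 = 28 left.
28 days into July 1974 → July 28, 1974.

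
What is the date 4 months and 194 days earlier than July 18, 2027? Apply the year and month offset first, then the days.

September 5, 2026

Going back 4 months and 194 days from July 18, 2027: first the month/year part, then the days.
month 7 − 4 = 3 → March 2027.
Day 18 is valid in March, giving March 18, 2027.
Now subtract 194 days from March 18, 2027.
Going back 18 days from March 18, 2027 reaches the end of the previous month; 194 − 18 = 176 left.
February 2027 has 28 days (2027 is not a leap year): 176 − 28 = 148 left.
January 2027 has 31 days: 148 − 31 = 117 left.
December 2026 has 31 days: 117 − 31 = 86 left.
November 2026 has 30 days: 86 − 30 = 56 left.
October 2026 has 31 days: 56 − 31 = 25 left.
September 2026 has 30 days; 30 − 25 = 5 → September 5, 2026.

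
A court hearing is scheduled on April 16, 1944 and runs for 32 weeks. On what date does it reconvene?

November 26, 1944

Counting forward 32 weeks = 224 days from April 16, 1944.
April has 30 days, so 30 − 16 = 14 days remain after April 16, 1944; 224 − 14 = 210 left.
May 1944 has 31 days: 210 − 31 = 179 left.
June 1944 has 30 days: 179 − 30 = 149 left.
July 1944 has 31 days: 149 − 31 = 118 left.
August 1944 has 31 days: 118 − 31 = 87 left.
September 1944 has 30 days: 87 − 30 = 57 left.
October 1944 has 31 days: 57 − 31 = 26 left.
26 days into November 1944 → November 26, 1944.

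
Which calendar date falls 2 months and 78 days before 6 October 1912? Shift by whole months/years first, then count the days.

Subtracting 2 months and 78 days from October 6, 1912: first the month/year part, then the days.
month 10 − 2 = 8 → August 1912.
Day 6 is valid in August, giving August 6, 1912.
Now subtract 78 days from August 6, 1912.
Going back 6 days from August 6, 1912 reaches the end of the previous month; 78 − 6 = 72 left.
July 1912 has 31 days: 72 − 31 = 41 left.
June 1912 has 30 days: 41 − 30 = 11 left.
May 1912 has 31 days; 31 − 11 = 20 → May 20, 1912.

May 20, 1912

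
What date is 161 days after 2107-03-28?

Adding 161 days from March 28, 2107.
March has 31 days, so 31 − 28 = 3 days remain after March 28, 2107; 161 − 3 = 158 left.
April 2107 has 30 days: 158 − 30 = 128 left.
May 2107 has 31 days: 128 − 31 = 97 left.
June 2107 has 30 days: 97 − 30 = 67 left.
July 2107 has 31 days: 67 − 31 = 36 left.
August 2107 has 31 days: 36 − 31 = 5 left.
5 days into September 2107 → September 5, 2107.

September 5, 2107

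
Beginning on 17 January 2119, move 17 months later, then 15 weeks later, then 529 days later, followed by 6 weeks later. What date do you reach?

Counting forward 17 months from January 17, 2119:
month 1 + 17 = 18, which is month 6 of year 2120 → June 2120.
Day 17 is valid in June, giving June 17, 2120.
Advancing 15 weeks (= 105 days) from June 17, 2120:
June has 30 days, so 30 − 17 = 13 days remain after June 17, 2120; 105 − 13 = 92 left.
July 2120 has 31 days: 92 − 31 = 61 left.
August 2120 has 31 days: 61 − 31 = 30 left.
30 days into September 2120 → September 30, 2120.
Adding 529 days from September 30, 2120:
September has 30 days, so 30 − 30 = 0 days remain after September 30, 2120; 529 − 0 = 529 left.
October 2120 has 31 days: 529 − 31 = 498 left.
November 2120 has 30 days: 498 − 30 = 468 left.
December 2120 has 31 days: 468 − 31 = 437 left.
January 2121 has 31 days: 437 − 31 = 406 left.
February 2121 has 28 days (2121 is not a leap year): 406 − 28 = 378 left.
March 2121 has 31 days: 378 − 31 = 347 left.
April 2121 has 30 days: 347 − 30 = 317 left.
May 2121 has 31 days: 317 − 31 = 286 left.
June 2121 has 30 days: 286 − 30 = 256 left.
July 2121 has 31 days: 256 − 31 = 225 left.
August 2121 has 31 days: 225 − 31 = 194 left.
September 2121 has 30 days: 194 − 30 = 164 left.
October 2121 has 31 days: 164 − 31 = 133 left.
November 2121 has 30 days: 133 − 30 = 103 left.
December 2121 has 31 days: 103 − 31 = 72 left.
January 2122 has 31 days: 72 − 31 = 41 left.
February 2122 has 28 days (2122 is not a leap year): 41 − 28 = 13 left.
13 days into March 2122 → March 13, 2122.
Adding 6 weeks (= 42 days) from March 13, 2122:
March has 31 days, so 31 − 13 = 18 days remain after March 13, 2122; 42 − 18 = 24 left.
24 days into April 2122 → April 24, 2122.

April 24, 2122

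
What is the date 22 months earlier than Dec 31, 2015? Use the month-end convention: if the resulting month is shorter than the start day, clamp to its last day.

February 28, 2014

Going back 22 months from December 31, 2015.
month 12 − 22 = -10, which is month 2 of year 2014 → February 2014.
February 2014 has only 28 days (2014 is not a leap year — relevant if February), and the start was day 31, so the date clamps to February 28, 2014.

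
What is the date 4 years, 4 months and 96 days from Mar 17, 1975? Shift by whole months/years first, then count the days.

October 21, 1979

Counting forward 4 years, 4 months and 96 days from March 17, 1975: first the month/year part, then the days.
+4 years → 1979; month 3 + 4 = 7 → July 1979.
Day 17 is valid in July, giving July 17, 1979.
Now add 96 days from July 17, 1979.
July has 31 days, so 31 − 17 = 14 days remain after July 17, 1979; 96 − 14 = 82 left.
August 1979 has 31 days: 82 − 31 = 51 left.
September 1979 has 30 days: 51 − 30 = 21 left.
21 days into October 1979 → October 21, 1979.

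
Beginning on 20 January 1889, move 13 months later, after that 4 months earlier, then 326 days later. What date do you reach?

Advancing 13 months from January 20, 1889:
month 1 + 13 = 14, which is month 2 of year 1890 → February 1890.
Day 20 is valid in February, giving February 20, 1890.
Going back 4 months from February 20, 1890:
month 2 − 4 = -2, which is month 10 of year 1889 → October 1889.
Day 20 is valid in October, giving October 20, 1889.
Counting forward 326 days from October 20, 1889:
October has 31 days, so 31 − 20 = 11 days remain after October 20, 1889; 326 − 11 = 315 left.
November 1889 has 30 days: 315 − 30 = 285 left.
December 1889 has 31 days: 285 − 31 = 254 left.
January 1890 has 31 days: 254 − 31 = 223 left.
February 1890 has 28 days (1890 is not a leap year): 223 − 28 = 195 left.
March 1890 has 31 days: 195 − 31 = 164 left.
April 1890 has 30 days: 164 − 30 = 134 left.
May 1890 has 31 days: 134 − 31 = 103 left.
June 1890 has 30 days: 103 − 30 = 73 left.
July 1890 has 31 days: 73 − 31 = 42 left.
August 1890 has 31 days: 42 − 31 = 11 left.
11 days into September 1890 → September 11, 1890.

September 11, 1890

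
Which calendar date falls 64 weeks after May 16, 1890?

Adding 64 weeks = 448 days from May 16, 1890.
May has 31 days, so 31 − 16 = 15 days remain after May 16, 1890; 448 − 15 = 433 left.
June 1890 has 30 days: 433 − 30 = 403 left.
July 1890 has 31 days: 403 − 31 = 372 left.
August 1890 has 31 days: 372 − 31 = 341 left.
September 1890 has 30 days: 341 − 30 = 311 left.
October 1890 has 31 days: 311 − 31 = 280 left.
November 1890 has 30 days: 280 − 30 = 250 left.
December 1890 has 31 days: 250 − 31 = 219 left.
January 1891 has 31 days: 219 − 31 = 188 left.
February 1891 has 28 days (1891 is not a leap year): 188 − 28 = 160 left.
March 1891 has 31 days: 160 − 31 = 129 left.
April 1891 has 30 days: 129 − 30 = 99 left.
May 1891 has 31 days: 99 − 31 = 68 left.
June 1891 has 30 days: 68 − 30 = 38 left.
July 1891 has 31 days: 38 − 31 = 7 left.
7 days into August 1891 → August 7, 1891.

August 7, 1891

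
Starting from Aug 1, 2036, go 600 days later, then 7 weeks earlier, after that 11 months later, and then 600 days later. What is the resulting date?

Adding 600 days from August 1, 2036:
August has 31 days, so 31 − 1 = 30 days remain after August 1, 2036; 600 − 30 = 570 left.
September 2036 has 30 days: 570 − 30 = 540 left.
October 2036 has 31 days: 540 − 31 = 509 left.
November 2036 has 30 days: 509 − 30 = 479 left.
December 2036 has 31 days: 479 − 31 = 448 left.
January 2037 has 31 days: 448 − 31 = 417 left.
February 2037 has 28 days (2037 is not a leap year): 417 − 28 = 389 left.
March 2037 has 31 days: 389 − 31 = 358 left.
April 2037 has 30 days: 358 − 30 = 328 left.
May 2037 has 31 days: 328 − 31 = 297 left.
June 2037 has 30 days: 297 − 30 = 267 left.
July 2037 has 31 days: 267 − 31 = 236 left.
August 2037 has 31 days: 236 − 31 = 205 left.
September 2037 has 30 days: 205 − 30 = 175 left.
October 2037 has 31 days: 175 − 31 = 144 left.
November 2037 has 30 days: 144 − 30 = 114 left.
December 2037 has 31 days: 114 − 31 = 83 left.
January 2038 has 31 days: 83 − 31 = 52 left.
February 2038 has 28 days (2038 is not a leap year): 52 − 28 = 24 left.
24 days into March 2038 → March 24, 2038.
Subtracting 7 weeks (= 49 days) from March 24, 2038:
Going back 24 days from March 24, 2038 reaches the end of the previous month; 49 − 24 = 25 left.
February 2038 has 28 days; 28 − 25 = 3 → February 3, 2038.
Counting forward 11 months from February 3, 2038:
month 2 + 11 = 13, which is month 1 of year 2039 → January 2039.
Day 3 is valid in January, giving January 3, 2039.
Counting forward 600 days from January 3, 2039:
January has 31 days, so 31 − 3 = 28 days remain after January 3, 2039; 600 − 28 = 572 left.
February 2039 has 28 days (2039 is not a leap year): 572 − 28 = 544 left.
March 2039 has 31 days: 544 − 31 = 513 left.
April 2039 has 30 days: 513 − 30 = 483 left.
May 2039 has 31 days: 483 − 31 = 452 left.
June 2039 has 30 days: 452 − 30 = 422 left.
July 2039 has 31 days: 422 − 31 = 391 left.
August 2039 has 31 days: 391 − 31 = 360 left.
September 2039 has 30 days: 360 − 30 = 330 left.
October 2039 has 31 days: 330 − 31 = 299 left.
November 2039 has 30 days: 299 − 30 = 269 left.
December 2039 has 31 days: 269 − 31 = 238 left.
January 2040 has 31 days: 238 − 31 = 207 left.
February 2040 has 29 days (2040 is a leap year): 207 − 29 = 178 left.
March 2040 has 31 days: 178 − 31 = 147 left.
April 2040 has 30 days: 147 − 30 = 117 left.
May 2040 has 31 days: 117 − 31 = 86 left.
June 2040 has 30 days: 86 − 30 = 56 left.
July 2040 has 31 days: 56 − 31 = 25 left.
25 days into August 2040 → August 25, 2040.

August 25, 2040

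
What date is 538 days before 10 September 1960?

Counting back 538 days from September 10, 1960.
Going back 10 days from September 10, 1960 reaches the end of the previous month; 538 − 10 = 528 left.
August 1960 has 31 days: 528 − 31 = 497 left.
July 1960 has 31 days: 497 − 31 = 466 left.
June 1960 has 30 days: 466 − 30 = 436 left.
May 1960 has 31 days: 436 − 31 = 405 left.
April 1960 has 30 days: 405 − 30 = 375 left.
March 1960 has 31 days: 375 − 31 = 344 left.
February 1960 has 29 days (1960 is a leap year): 344 − 29 = 315 left.
January 1960 has 31 days: 315 − 31 = 284 left.
December 1959 has 31 days: 284 − 31 = 253 left.
November 1959 has 30 days: 253 − 30 = 223 left.
October 1959 has 31 days: 223 − 31 = 192 left.
September 1959 has 30 days: 192 − 30 = 162 left.
August 1959 has 31 days: 162 − 31 = 131 left.
July 1959 has 31 days: 131 − 31 = 100 left.
June 1959 has 30 days: 100 − 30 = 70 left.
May 1959 has 31 days: 70 − 31 = 39 left.
April 1959 has 30 days: 39 − 30 = 9 left.
March 1959 has 31 days; 31 − 9 = 22 → March 22, 1959.

March 22, 1959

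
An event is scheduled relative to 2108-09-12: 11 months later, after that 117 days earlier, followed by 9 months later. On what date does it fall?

Counting forward 11 months from September 12, 2108:
month 9 + 11 = 20, which is month 8 of year 2109 → August 2109.
Day 12 is valid in August, giving August 12, 2109.
Counting back 117 days from August 12, 2109:
Going back 12 days from August 12, 2109 reaches the end of the previous month; 117 − 12 = 105 left.
July 2109 has 31 days: 105 − 31 = 74 left.
June 2109 has 30 days: 74 − 30 = 44 left.
May 2109 has 31 days: 44 − 31 = 13 left.
April 2109 has 30 days; 30 − 13 = 17 → April 17, 2109.
Adding 9 months from April 17, 2109:
month 4 + 9 = 13, which is month 1 of year 2110 → January 2110.
Day 17 is valid in January, giving January 17, 2110.

January 17, 2110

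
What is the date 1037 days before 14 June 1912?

Subtracting 1037 days from June 14, 1912.
Going back 14 days from June 14, 1912 reaches the end of the previous month; 1037 − 14 = 1023 left.
May 1912 has 31 days: 1023 − 31 = 992 left.
April 1912 has 30 days: 992 − 30 = 962 left.
March 1912 has 31 days: 962 − 31 = 931 left.
February 1912 has 29 days (1912 is a leap year): 931 − 29 = 902 left.
January 1912 has 31 days: 902 − 31 = 871 left.
December 1911 has 31 days: 871 − 31 = 840 left.
November 1911 has 30 days: 840 − 30 = 810 left.
October 1911 has 31 days: 810 − 31 = 779 left.
September 1911 has 30 days: 779 − 30 = 749 left.
August 1911 has 31 days: 749 − 31 = 718 left.
July 1911 has 31 days: 718 − 31 = 687 left.
June 1911 has 30 days: 687 − 30 = 657 left.
May 1911 has 31 days: 657 − 31 = 626 left.
April 1911 has 30 days: 626 − 30 = 596 left.
March 1911 has 31 days: 596 − 31 = 565 left.
February 1911 has 28 days (1911 is not a leap year): 565 − 28 = 537 left.
January 1911 has 31 days: 537 − 31 = 506 left.
December 1910 has 31 days: 506 − 31 = 475 left.
November 1910 has 30 days: 475 − 30 = 445 left.
October 1910 has 31 days: 445 − 31 = 414 left.
September 1910 has 30 days: 414 − 30 = 384 left.
August 1910 has 31 days: 384 − 31 = 353 left.
July 1910 has 31 days: 353 − 31 = 322 left.
June 1910 has 30 days: 322 − 30 = 292 left.
May 1910 has 31 days: 292 − 31 = 261 left.
April 1910 has 30 days: 261 − 30 = 231 left.
March 1910 has 31 days: 231 − 31 = 200 left.
February 1910 has 28 days (1910 is not a leap year): 200 − 28 = 172 left.
January 1910 has 31 days: 172 − 31 = 141 left.
December 1909 has 31 days: 141 − 31 = 110 left.
November 1909 has 30 days: 110 − 30 = 80 left.
October 1909 has 31 days: 80 − 31 = 49 left.
September 1909 has 30 days: 49 − 30 = 19 left.
August 1909 has 31 days; 31 − 19 = 12 → August 12, 1909.

August 12, 1909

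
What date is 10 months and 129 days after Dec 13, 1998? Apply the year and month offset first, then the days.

Adding 10 months and 129 days from December 13, 1998: first the month/year part, then the days.
month 12 + 10 = 22, which is month 10 of year 1999 → October 1999.
Day 13 is valid in October, giving October 13, 1999.
Now add 129 days from October 13, 1999.
October has 31 days, so 31 − 13 = 18 days remain after October 13, 1999; 129 − 18 = 111 left.
November 1999 has 30 days: 111 − 30 = 81 left.
December 1999 has 31 days: 81 − 31 = 50 left.
January 2000 has 31 days: 50 − 31 = 19 left.
19 days into February 2000 → February 19, 2000.

February 19, 2000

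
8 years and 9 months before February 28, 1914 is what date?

May 28, 1905

Counting back 8 years and 9 months from February 28, 1914.
-8 years → 1906; month 2 − 9 = -7, which is month 5 of year 1905 → May 1905.
Day 28 is valid in May, giving May 28, 1905.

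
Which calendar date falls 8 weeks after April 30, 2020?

Adding 8 weeks = 56 days from April 30, 2020.
April has 30 days, so 30 − 30 = 0 days remain after April 30, 2020; 56 − 0 = 56 left.
May 2020 has 31 days: 56 − 31 = 25 left.
25 days into June 2020 → June 25, 2020.

June 25, 2020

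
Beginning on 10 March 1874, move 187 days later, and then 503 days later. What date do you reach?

January 29, 1876

Counting forward 187 days from March 10, 1874:
March has 31 days, so 31 − 10 = 21 days remain after March 10, 1874; 187 − 21 = 166 left.
April 1874 has 30 days: 166 − 30 = 136 left.
May 1874 has 31 days: 136 − 31 = 105 left.
June 1874 has 30 days: 105 − 30 = 75 left.
July 1874 has 31 days: 75 − 31 = 44 left.
August 1874 has 31 days: 44 − 31 = 13 left.
13 days into September 1874 → September 13, 1874.
Counting forward 503 days from September 13, 1874:
September has 30 days, so 30 − 13 = 17 days remain after September 13, 1874; 503 − 17 = 486 left.
October 1874 has 31 days: 486 − 31 = 455 left.
November 1874 has 30 days: 455 − 30 = 425 left.
December 1874 has 31 days: 425 − 31 = 394 left.
January 1875 has 31 days: 394 − 31 = 363 left.
February 1875 has 28 days (1875 is not a leap year): 363 − 28 = 335 left.
March 1875 has 31 days: 335 − 31 = 304 left.
April 1875 has 30 days: 304 − 30 = 274 left.
May 1875 has 31 days: 274 − 31 = 243 left.
June 1875 has 30 days: 243 − 30 = 213 left.
July 1875 has 31 days: 213 − 31 = 182 left.
August 1875 has 31 days: 182 − 31 = 151 left.
September 1875 has 30 days: 151 − 30 = 121 left.
October 1875 has 31 days: 121 − 31 = 90 left.
November 1875 has 30 days: 90 − 30 = 60 left.
December 1875 has 31 days: 60 − 31 = 29 left.
29 days into January 1876 → January 29, 1876.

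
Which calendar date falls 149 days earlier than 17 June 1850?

Going back 149 days from June 17, 1850.
Going back 17 days from June 17, 1850 reaches the end of the previous month; 149 − 17 = 132 left.
May 1850 has 31 days: 132 − 31 = 101 left.
April 1850 has 30 days: 101 − 30 = 71 left.
March 1850 has 31 days: 71 − 31 = 40 left.
February 1850 has 28 days (1850 is not a leap year): 40 − 28 = 12 left.
January 1850 has 31 days; 31 − 12 = 19 → January 19, 1850.

January 19, 1850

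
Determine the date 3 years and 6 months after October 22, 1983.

Advancing 3 years and 6 months from October 22, 1983.
+3 years → 1986; month 10 + 6 = 16, which is month 4 of year 1987 → April 1987.
Day 22 is valid in April, giving April 22, 1987.

April 22, 1987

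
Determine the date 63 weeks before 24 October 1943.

August 9, 1942

Counting back 63 weeks = 441 days from October 24, 1943.
Going back 24 days from October 24, 1943 reaches the end of the previous month; 441 − 24 = 417 left.
September 1943 has 30 days: 417 − 30 = 387 left.
August 1943 has 31 days: 387 − 31 = 356 left.
July 1943 has 31 days: 356 − 31 = 325 left.
June 1943 has 30 days: 325 − 30 = 295 left.
May 1943 has 31 days: 295 − 31 = 264 left.
April 1943 has 30 days: 264 − 30 = 234 left.
March 1943 has 31 days: 234 − 31 = 203 left.
February 1943 has 28 days (1943 is not a leap year): 203 − 28 = 175 left.
January 1943 has 31 days: 175 − 31 = 144 left.
December 1942 has 31 days: 144 − 31 = 113 left.
November 1942 has 30 days: 113 − 30 = 83 left.
October 1942 has 31 days: 83 − 31 = 52 left.
September 1942 has 30 days: 52 − 30 = 22 left.
August 1942 has 31 days; 31 − 22 = 9 → August 9, 1942.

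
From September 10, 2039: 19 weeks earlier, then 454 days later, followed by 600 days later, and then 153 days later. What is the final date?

August 19, 2042

Subtracting 19 weeks (= 133 days) from September 10, 2039:
Going back 10 days from September 10, 2039 reaches the end of the previous month; 133 − 10 = 123 left.
August 2039 has 31 days: 123 − 31 = 92 left.
July 2039 has 31 days: 92 − 31 = 61 left.
June 2039 has 30 days: 61 − 30 = 31 left.
May 2039 has 31 days: 31 − 31 = 0 left.
April 2039 has 30 days; 30 − 0 = 30 → April 30, 2039.
Advancing 454 days from April 30, 2039:
April has 30 days, so 30 − 30 = 0 days remain after April 30, 2039; 454 − 0 = 454 left.
May 2039 has 31 days: 454 − 31 = 423 left.
June 2039 has 30 days: 423 − 30 = 393 left.
July 2039 has 31 days: 393 − 31 = 362 left.
August 2039 has 31 days: 362 − 31 = 331 left.
September 2039 has 30 days: 331 − 30 = 301 left.
October 2039 has 31 days: 301 − 31 = 270 left.
November 2039 has 30 days: 270 − 30 = 240 left.
December 2039 has 31 days: 240 − 31 = 209 left.
January 2040 has 31 days: 209 − 31 = 178 left.
February 2040 has 29 days (2040 is a leap year): 178 − 29 = 149 left.
March 2040 has 31 days: 149 − 31 = 118 left.
April 2040 has 30 days: 118 − 30 = 88 left.
May 2040 has 31 days: 88 − 31 = 57 left.
June 2040 has 30 days: 57 − 30 = 27 left.
27 days into July 2040 → July 27, 2040.
Counting forward 600 days from July 27, 2040:
July has 31 days, so 31 − 27 = 4 days remain after July 27, 2040; 600 − 4 = 596 left.
August 2040 has 31 days: 596 − 31 = 565 left.
September 2040 has 30 days: 565 − 30 = 535 left.
October 2040 has 31 days: 535 − 31 = 504 left.
November 2040 has 30 days: 504 − 30 = 474 left.
December 2040 has 31 days: 474 − 31 = 443 left.
January 2041 has 31 days: 443 − 31 = 412 left.
February 2041 has 28 days (2041 is not a leap year): 412 − 28 = 384 left.
March 2041 has 31 days: 384 − 31 = 353 left.
April 2041 has 30 days: 353 − 30 = 323 left.
May 2041 has 31 days: 323 − 31 = 292 left.
June 2041 has 30 days: 292 − 30 = 262 left.
July 2041 has 31 days: 262 − 31 = 231 left.
August 2041 has 31 days: 231 − 31 = 200 left.
September 2041 has 30 days: 200 − 30 = 170 left.
October 2041 has 31 days: 170 − 31 = 139 left.
November 2041 has 30 days: 139 − 30 = 109 left.
December 2041 has 31 days: 109 − 31 = 78 left.
January 2042 has 31 days: 78 − 31 = 47 left.
February 2042 has 28 days (2042 is not a leap year): 47 − 28 = 19 left.
19 days into March 2042 → March 19, 2042.
Advancing 153 days from March 19, 2042:
March has 31 days, so 31 − 19 = 12 days remain after March 19, 2042; 153 − 12 = 141 left.
April 2042 has 30 days: 141 − 30 = 111 left.
May 2042 has 31 days: 111 − 31 = 80 left.
June 2042 has 30 days: 80 − 30 = 50 left.
July 2042 has 31 days: 50 − 31 = 19 left.
19 days into August 2042 → August 19, 2042.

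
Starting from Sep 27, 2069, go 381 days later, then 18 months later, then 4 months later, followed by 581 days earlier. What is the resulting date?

January 10, 2071

Adding 381 days from September 27, 2069:
September has 30 days, so 30 − 27 = 3 days remain after September 27, 2069; 381 − 3 = 378 left.
October 2069 has 31 days: 378 − 31 = 347 left.
November 2069 has 30 days: 347 − 30 = 317 left.
December 2069 has 31 days: 317 − 31 = 286 left.
January 2070 has 31 days: 286 − 31 = 255 left.
February 2070 has 28 days (2070 is not a leap year): 255 − 28 = 227 left.
March 2070 has 31 days: 227 − 31 = 196 left.
April 2070 has 30 days: 196 − 30 = 166 left.
May 2070 has 31 days: 166 − 31 = 135 left.
June 2070 has 30 days: 135 − 30 = 105 left.
July 2070 has 31 days: 105 − 31 = 74 left.
August 2070 has 31 days: 74 − 31 = 43 left.
September 2070 has 30 days: 43 − 30 = 13 left.
13 days into October 2070 → October 13, 2070.
Adding 18 months from October 13, 2070:
month 10 + 18 = 28, which is month 4 of year 2072 → April 2072.
Day 13 is valid in April, giving April 13, 2072.
Counting forward 4 months from April 13, 2072:
month 4 + 4 = 8 → August 2072.
Day 13 is valid in August, giving August 13, 2072.
Counting back 581 days from August 13, 2072:
Going back 13 days from August 13, 2072 reaches the end of the previous month; 581 − 13 = 568 left.
July 2072 has 31 days: 568 − 31 = 537 left.
June 2072 has 30 days: 537 − 30 = 507 left.
May 2072 has 31 days: 507 − 31 = 476 left.
April 2072 has 30 days: 476 − 30 = 446 left.
March 2072 has 31 days: 446 − 31 = 415 left.
February 2072 has 29 days (2072 is a leap year): 415 − 29 = 386 left.
January 2072 has 31 days: 386 − 31 = 355 left.
December 2071 has 31 days: 355 − 31 = 324 left.
November 2071 has 30 days: 324 − 30 = 294 left.
October 2071 has 31 days: 294 − 31 = 263 left.
September 2071 has 30 days: 263 − 30 = 233 left.
August 2071 has 31 days: 233 − 31 = 202 left.
July 2071 has 31 days: 202 − 31 = 171 left.
June 2071 has 30 days: 171 − 30 = 141 left.
May 2071 has 31 days: 141 − 31 = 110 left.
April 2071 has 30 days: 110 − 30 = 80 left.
March 2071 has 31 days: 80 − 31 = 49 left.
February 2071 has 28 days (2071 is not a leap year): 49 − 28 = 21 left.
January 2071 has 31 days; 31 − 21 = 10 → January 10, 2071.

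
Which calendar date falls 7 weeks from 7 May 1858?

Counting forward 7 weeks = 49 days from May 7, 1858.
May has 31 days, so 31 − 7 = 24 days remain after May 7, 1858; 49 − 24 = 25 left.
25 days into June 1858 → June 25, 1858.

June 25, 1858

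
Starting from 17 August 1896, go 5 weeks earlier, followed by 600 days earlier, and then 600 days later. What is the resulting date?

Going back 5 weeks (= 35 days) from August 17, 1896:
Going back 17 days from August 17, 1896 reaches the end of the previous month; 35 − 17 = 18 left.
July 1896 has 31 days; 31 − 18 = 13 → July 13, 1896.
Going back 600 days from July 13, 1896:
Going back 13 days from July 13, 1896 reaches the end of the previous month; 600 − 13 = 587 left.
June 1896 has 30 days: 587 − 30 = 557 left.
May 1896 has 31 days: 557 − 31 = 526 left.
April 1896 has 30 days: 526 − 30 = 496 left.
March 1896 has 31 days: 496 − 31 = 465 left.
February 1896 has 29 days (1896 is a leap year): 465 − 29 = 436 left.
January 1896 has 31 days: 436 − 31 = 405 left.
December 1895 has 31 days: 405 − 31 = 374 left.
November 1895 has 30 days: 374 − 30 = 344 left.
October 1895 has 31 days: 344 − 31 = 313 left.
September 1895 has 30 days: 313 − 30 = 283 left.
August 1895 has 31 days: 283 − 31 = 252 left.
July 1895 has 31 days: 252 − 31 = 221 left.
June 1895 has 30 days: 221 − 30 = 191 left.
May 1895 has 31 days: 191 − 31 = 160 left.
April 1895 has 30 days: 160 − 30 = 130 left.
March 1895 has 31 days: 130 − 31 = 99 left.
February 1895 has 28 days (1895 is not a leap year): 99 − 28 = 71 left.
January 1895 has 31 days: 71 − 31 = 40 left.
December 1894 has 31 days: 40 − 31 = 9 left.
November 1894 has 30 days; 30 − 9 = 21 → November 21, 1894.
Advancing 600 days from November 21, 1894:
November has 30 days, so 30 − 21 = 9 days remain after November 21, 1894; 600 − 9 = 591 left.
December 1894 has 31 days: 591 − 31 = 560 left.
January 1895 has 31 days: 560 − 31 = 529 left.
February 1895 has 28 days (1895 is not a leap year): 529 − 28 = 501 left.
March 1895 has 31 days: 501 − 31 = 470 left.
April 1895 has 30 days: 470 − 30 = 440 left.
May 1895 has 31 days: 440 − 31 = 409 left.
June 1895 has 30 days: 409 − 30 = 379 left.
July 1895 has 31 days: 379 − 31 = 348 left.
August 1895 has 31 days: 348 − 31 = 317 left.
September 1895 has 30 days: 317 − 30 = 287 left.
October 1895 has 31 days: 287 − 31 = 256 left.
November 1895 has 30 days: 256 − 30 = 226 left.
December 1895 has 31 days: 226 − 31 = 195 left.
January 1896 has 31 days: 195 − 31 = 164 left.
February 1896 has 29 days (1896 is a leap year): 164 − 29 = 135 left.
March 1896 has 31 days: 135 − 31 = 104 left.
April 1896 has 30 days: 104 − 30 = 74 left.
May 1896 has 31 days: 74 − 31 = 43 left.
June 1896 has 30 days: 43 − 30 = 13 left.
13 days into July 1896 → July 13, 1896.

July 13, 1896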